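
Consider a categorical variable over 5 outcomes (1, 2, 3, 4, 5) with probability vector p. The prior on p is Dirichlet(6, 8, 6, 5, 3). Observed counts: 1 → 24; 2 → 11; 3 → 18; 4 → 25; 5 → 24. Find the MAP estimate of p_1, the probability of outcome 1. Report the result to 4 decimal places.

The posterior is Dirichlet(αᵢ + nᵢ) = Dirichlet(30, 19, 24, 30, 27).
For a Dirichlet(a₁,…,a_K) with all aᵢ > 1, the mode has j-th component (aⱼ − 1)/(Σaᵢ − K).
Here Σaᵢ = 130 and K = 5, so p_1 = (30 − 1)/(130 − 5) = 29/125 ≈ 0.2320.

MAP estimate: 0.2320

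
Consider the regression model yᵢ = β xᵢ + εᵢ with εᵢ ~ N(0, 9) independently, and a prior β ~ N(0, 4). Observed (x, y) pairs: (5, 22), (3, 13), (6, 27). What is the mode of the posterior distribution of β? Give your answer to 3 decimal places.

log p(β | y) = −Σ(yᵢ − βxᵢ)²/(2·9) − β²/(2·4) + const.
Setting the derivative to zero: Σxᵢ(yᵢ − βxᵢ)/9 − β/4 = 0, so β = Σxᵢyᵢ / (Σxᵢ² + σ²/τ²).
Σxᵢyᵢ = 5·22 + 3·13 + 6·27 = 311; Σxᵢ² = 70; σ²/τ² = 2.25.
β̂_MAP = 311 / (70 + 2.25) = 311/72.25 ≈ 4.304.

β̂_MAP = 4.304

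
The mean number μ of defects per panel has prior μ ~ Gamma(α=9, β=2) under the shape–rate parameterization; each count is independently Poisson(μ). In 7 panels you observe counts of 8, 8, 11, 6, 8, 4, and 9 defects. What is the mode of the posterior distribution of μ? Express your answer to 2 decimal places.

Σxᵢ = 8+8+11+6+8+4+9 = 54, with n = 7.
Posterior ∝ μ^8e^(−2μ) · μ^54e^(−7μ) = μ^62e^(−9μ), i.e. Gamma(shape=63, rate=9).
The mode of a Gamma(a, b) with a ≥ 1 (shape–rate) is (a−1)/b = 62/9 ≈ 6.89.

μ̂_MAP = 6.89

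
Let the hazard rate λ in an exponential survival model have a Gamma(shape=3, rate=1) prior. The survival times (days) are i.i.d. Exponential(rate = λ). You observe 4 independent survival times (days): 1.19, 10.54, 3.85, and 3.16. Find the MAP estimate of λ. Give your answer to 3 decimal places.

The Exponential(rate=λ) likelihood is ∝ λ^n e^(−λΣtᵢ). Here n = 4 and Σtᵢ = 1.19 + 10.54 + 3.85 + 3.16 = 18.74.
Posterior ∝ λ^2e^(−1λ) · λ^4e^(−18.74λ) = λ^6e^(−19.74λ), i.e. Gamma(7, 19.74).
Mode = (a−1)/b = 6/19.74 ≈ 0.304.

λ̂_MAP = 0.304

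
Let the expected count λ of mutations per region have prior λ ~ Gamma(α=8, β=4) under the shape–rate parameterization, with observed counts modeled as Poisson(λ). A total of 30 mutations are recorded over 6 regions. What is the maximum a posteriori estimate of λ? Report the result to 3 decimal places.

λ̂_MAP = 3.700

Σxᵢ = 30, n = 6.
Posterior ∝ λ^7e^(−4λ) · λ^30e^(−6λ) = λ^37e^(−10λ), i.e. Gamma(shape=38, rate=10).
The mode of a Gamma(a, b) with a ≥ 1 (shape–rate) is (a−1)/b = 37/10 ≈ 3.700.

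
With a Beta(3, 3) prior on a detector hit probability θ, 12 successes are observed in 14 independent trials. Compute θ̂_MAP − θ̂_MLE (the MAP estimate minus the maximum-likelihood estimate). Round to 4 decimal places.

Posterior is Beta(15, 5); MAP = (15−1)/(20−2) = 14/18 ≈ 0.77778.
MLE ignores the prior: θ̂_MLE = k/n = 12/14 ≈ 0.85714.
Difference = 14/18 − 12/14 = -5/63 ≈ -0.0794.

MAP − MLE = -0.0794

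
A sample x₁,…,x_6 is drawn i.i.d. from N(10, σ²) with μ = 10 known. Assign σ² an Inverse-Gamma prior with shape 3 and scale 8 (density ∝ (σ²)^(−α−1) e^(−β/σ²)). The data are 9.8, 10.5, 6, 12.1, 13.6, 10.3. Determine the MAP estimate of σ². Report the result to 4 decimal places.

Sum of squared deviations about the known mean: SS = (9.8−10)² + (10.5−10)² + (6−10)² + (12.1−10)² + (13.6−10)² + (10.3−10)² = 33.75.
The Normal likelihood contributes (σ²)^(−n/2) exp(−SS/(2σ²)), so the posterior is Inverse-Gamma(α + n/2, β + SS/2) = Inverse-Gamma(6, 24.875).
The mode of Inverse-Gamma(a, b) is b/(a+1) = 24.875/7 ≈ 3.5536.

σ̂²_MAP = 3.5536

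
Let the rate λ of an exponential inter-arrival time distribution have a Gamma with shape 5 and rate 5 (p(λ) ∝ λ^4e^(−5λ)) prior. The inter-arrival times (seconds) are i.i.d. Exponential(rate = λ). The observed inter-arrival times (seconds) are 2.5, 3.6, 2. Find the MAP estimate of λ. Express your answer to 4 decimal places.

λ̂_MAP = 0.5344

The Exponential(rate=λ) likelihood is ∝ λ^n e^(−λΣtᵢ). Here n = 3 and Σtᵢ = 2.5 + 3.6 + 2 = 8.1.
Posterior ∝ λ^4e^(−5λ) · λ^3e^(−8.1λ) = λ^7e^(−13.1λ), i.e. Gamma(8, 13.1).
Mode = (a−1)/b = 7/13.1 ≈ 0.5344.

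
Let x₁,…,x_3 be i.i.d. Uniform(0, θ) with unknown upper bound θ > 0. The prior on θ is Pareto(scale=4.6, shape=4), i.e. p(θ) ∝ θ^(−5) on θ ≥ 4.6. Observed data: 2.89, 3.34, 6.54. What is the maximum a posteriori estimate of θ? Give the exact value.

θ̂_MAP = 6.54

The Uniform(0, θ) likelihood is θ^(−n) for θ ≥ max(xᵢ), zero otherwise. Here max(xᵢ) = 6.54.
Posterior ∝ θ^(−5) · θ^(−3) = θ^(−8) on θ ≥ max(4.6, 6.54) = 6.54.
This density is strictly decreasing in θ, so the posterior mode lies at the lower boundary of the support.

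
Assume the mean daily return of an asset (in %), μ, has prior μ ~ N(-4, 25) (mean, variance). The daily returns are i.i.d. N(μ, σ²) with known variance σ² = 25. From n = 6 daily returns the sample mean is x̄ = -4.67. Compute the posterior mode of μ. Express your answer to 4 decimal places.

μ̂_MAP = -4.5743

n = 6, x̄ = -4.67.
For a Normal prior and Normal likelihood with known variance, the posterior is Normal; its mode equals its mean, the precision-weighted average.
Prior precision 1/σ₀² = 1/25 = 0.04; data precision n/σ² = 6/25 = 0.24.
μ̂ = (0.04·(-4) + 0.24·(-4.67)) / (0.04 + 0.24) = (-1.2808)/0.28 = -1601/350 ≈ -4.5743.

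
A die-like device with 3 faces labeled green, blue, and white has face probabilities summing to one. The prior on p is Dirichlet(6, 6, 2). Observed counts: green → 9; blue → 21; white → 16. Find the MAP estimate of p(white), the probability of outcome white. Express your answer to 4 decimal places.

MAP estimate of p(white) = 0.2982

The posterior is Dirichlet(αᵢ + nᵢ) = Dirichlet(15, 27, 18).
For a Dirichlet(a₁,…,a_K) with all aᵢ > 1, the mode has j-th component (aⱼ − 1)/(Σaᵢ − K).
Here Σaᵢ = 60 and K = 3, so p(white) = (18 − 1)/(60 − 3) = 17/57 ≈ 0.2982.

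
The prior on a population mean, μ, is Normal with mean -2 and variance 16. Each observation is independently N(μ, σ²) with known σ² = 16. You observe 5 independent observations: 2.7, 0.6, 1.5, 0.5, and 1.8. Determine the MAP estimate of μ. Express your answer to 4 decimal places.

n = 5; x̄ = (2.7 + 0.6 + 1.5 + 0.5 + 1.8)/5 = 7.1/5 = 1.42.
For a Normal prior and Normal likelihood with known variance, the posterior is Normal; its mode equals its mean, the precision-weighted average.
Prior precision 1/σ₀² = 1/16 = 0.0625; data precision n/σ² = 5/16 = 0.3125.
μ̂ = (0.0625·(-2) + 0.3125·1.42) / (0.0625 + 0.3125) = 0.31875/0.375 = 0.8500.

μ̂_MAP = 0.8500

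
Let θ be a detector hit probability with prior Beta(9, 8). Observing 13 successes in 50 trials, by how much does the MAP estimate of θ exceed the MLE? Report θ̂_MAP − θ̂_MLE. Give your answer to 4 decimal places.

MAP − MLE = 0.0631

Posterior is Beta(22, 45); MAP = (22−1)/(67−2) = 21/65 ≈ 0.32308.
MLE ignores the prior: θ̂_MLE = k/n = 13/50 ≈ 0.26000.
Difference = 21/65 − 13/50 = 41/650 ≈ 0.0631.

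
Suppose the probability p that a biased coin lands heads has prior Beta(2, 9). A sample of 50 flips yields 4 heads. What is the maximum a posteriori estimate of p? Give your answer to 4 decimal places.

Prior: Beta(2, 9).
Data: 4 successes in 50 trials. The binomial likelihood contributes p^4(1−p)^46, so the posterior is Beta(2+4, 9+46) = Beta(6, 55).
For Beta(a, b) with a, b > 1 the mode is (a−1)/(a+b−2) = 5/59 ≈ 0.0847.

p̂_MAP = 0.0847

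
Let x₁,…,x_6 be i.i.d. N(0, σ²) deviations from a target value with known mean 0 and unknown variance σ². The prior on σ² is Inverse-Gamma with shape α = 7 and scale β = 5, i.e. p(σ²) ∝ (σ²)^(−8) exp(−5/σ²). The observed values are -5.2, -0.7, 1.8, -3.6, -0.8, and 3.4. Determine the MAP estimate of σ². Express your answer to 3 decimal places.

σ̂²_MAP = 2.997

Sum of squared deviations about the known mean: SS = (-5.2−0)² + (-0.7−0)² + (1.8−0)² + (-3.6−0)² + (-0.8−0)² + (3.4−0)² = 55.93.
The Normal likelihood contributes (σ²)^(−n/2) exp(−SS/(2σ²)), so the posterior is Inverse-Gamma(α + n/2, β + SS/2) = Inverse-Gamma(10, 32.965).
The mode of Inverse-Gamma(a, b) is b/(a+1) = 32.965/11 ≈ 2.997.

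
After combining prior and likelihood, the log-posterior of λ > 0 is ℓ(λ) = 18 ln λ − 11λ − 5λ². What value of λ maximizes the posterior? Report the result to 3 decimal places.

λ̂_MAP = 0.900

ℓ'(λ) = 18/λ − 11 − 10λ. Setting this to zero and multiplying by λ: 10λ² + 11λ − 18 = 0.
λ = (−11 + √(11² + 4·10·18)) / (2·10) = (−11 + √841) / 20 = (−11 + 29)/20 = 9/10.
ℓ''(λ) = −18/λ² − 10 < 0, confirming a maximum.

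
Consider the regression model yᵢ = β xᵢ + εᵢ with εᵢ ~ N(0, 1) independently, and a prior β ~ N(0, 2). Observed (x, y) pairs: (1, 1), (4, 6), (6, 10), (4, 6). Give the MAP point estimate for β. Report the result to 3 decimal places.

β̂_MAP = 1.568

log p(β | y) = −Σ(yᵢ − βxᵢ)²/(2·1) − β²/(2·2) + const.
Setting the derivative to zero: Σxᵢ(yᵢ − βxᵢ)/1 − β/2 = 0, so β = Σxᵢyᵢ / (Σxᵢ² + σ²/τ²).
Σxᵢyᵢ = 1·1 + 4·6 + 6·10 + 4·6 = 109; Σxᵢ² = 69; σ²/τ² = 0.5.
β̂_MAP = 109 / (69 + 0.5) = 109/69.5 ≈ 1.568.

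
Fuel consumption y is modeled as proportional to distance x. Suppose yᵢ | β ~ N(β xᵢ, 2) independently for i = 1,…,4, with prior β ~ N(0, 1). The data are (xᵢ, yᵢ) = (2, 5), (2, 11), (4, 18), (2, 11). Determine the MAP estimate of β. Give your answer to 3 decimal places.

β̂_MAP = 4.200

log p(β | y) = −Σ(yᵢ − βxᵢ)²/(2·2) − β²/(2·1) + const.
Setting the derivative to zero: Σxᵢ(yᵢ − βxᵢ)/2 − β/1 = 0, so β = Σxᵢyᵢ / (Σxᵢ² + σ²/τ²).
Σxᵢyᵢ = 2·5 + 2·11 + 4·18 + 2·11 = 126; Σxᵢ² = 28; σ²/τ² = 2.
β̂_MAP = 126 / (28 + 2) = 126/30 ≈ 4.200.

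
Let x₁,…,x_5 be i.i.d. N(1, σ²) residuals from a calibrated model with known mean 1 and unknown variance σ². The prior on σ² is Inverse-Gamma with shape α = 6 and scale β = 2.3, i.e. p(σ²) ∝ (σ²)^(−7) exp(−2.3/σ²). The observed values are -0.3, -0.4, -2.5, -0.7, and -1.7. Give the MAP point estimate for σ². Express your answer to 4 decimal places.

σ̂²_MAP = 1.6147

Sum of squared deviations about the known mean: SS = (-0.3−1)² + (-0.4−1)² + (-2.5−1)² + (-0.7−1)² + (-1.7−1)² = 26.08.
The Normal likelihood contributes (σ²)^(−n/2) exp(−SS/(2σ²)), so the posterior is Inverse-Gamma(α + n/2, β + SS/2) = Inverse-Gamma(8.5, 15.34).
The mode of Inverse-Gamma(a, b) is b/(a+1) = 15.34/9.5 ≈ 1.6147.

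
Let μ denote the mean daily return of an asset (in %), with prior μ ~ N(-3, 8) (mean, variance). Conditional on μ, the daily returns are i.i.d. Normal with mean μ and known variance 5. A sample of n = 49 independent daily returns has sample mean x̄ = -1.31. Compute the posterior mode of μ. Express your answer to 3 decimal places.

n = 49, x̄ = -1.31.
For a Normal prior and Normal likelihood with known variance, the posterior is Normal; its mode equals its mean, the precision-weighted average.
Prior precision 1/σ₀² = 1/8 = 0.125; data precision n/σ² = 49/5 = 9.8.
μ̂ = (0.125·(-3) + 9.8·(-1.31)) / (0.125 + 9.8) = (-13.213)/9.925 = -13213/9925 ≈ -1.331.

μ̂_MAP = -1.331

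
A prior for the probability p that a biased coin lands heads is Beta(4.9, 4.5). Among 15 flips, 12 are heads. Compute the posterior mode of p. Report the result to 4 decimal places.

p̂_MAP = 0.7098

Prior: Beta(4.9, 4.5).
Data: 12 successes in 15 trials. The binomial likelihood contributes p^12(1−p)^3, so the posterior is Beta(4.9+12, 4.5+3) = Beta(16.9, 7.5).
For Beta(a, b) with a, b > 1 the mode is (a−1)/(a+b−2) = 15.9/22.4 ≈ 0.7098.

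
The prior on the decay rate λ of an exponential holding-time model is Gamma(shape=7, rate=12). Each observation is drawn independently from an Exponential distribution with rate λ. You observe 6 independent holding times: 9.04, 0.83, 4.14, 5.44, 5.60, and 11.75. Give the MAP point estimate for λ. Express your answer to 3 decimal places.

The Exponential(rate=λ) likelihood is ∝ λ^n e^(−λΣtᵢ). Here n = 6 and Σtᵢ = 9.04 + 0.83 + 4.14 + 5.44 + 5.60 + 11.75 = 36.80.
Posterior ∝ λ^6e^(−12λ) · λ^6e^(−36.80λ) = λ^12e^(−48.80λ), i.e. Gamma(13, 48.80).
Mode = (a−1)/b = 12/48.80 ≈ 0.246.

λ̂_MAP = 0.246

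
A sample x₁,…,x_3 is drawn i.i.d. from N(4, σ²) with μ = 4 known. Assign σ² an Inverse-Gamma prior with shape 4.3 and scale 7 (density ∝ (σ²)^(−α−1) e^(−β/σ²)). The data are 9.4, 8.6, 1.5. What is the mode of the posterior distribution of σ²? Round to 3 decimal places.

Sum of squared deviations about the known mean: SS = (9.4−4)² + (8.6−4)² + (1.5−4)² = 56.57.
The Normal likelihood contributes (σ²)^(−n/2) exp(−SS/(2σ²)), so the posterior is Inverse-Gamma(α + n/2, β + SS/2) = Inverse-Gamma(5.8, 35.285).
The mode of Inverse-Gamma(a, b) is b/(a+1) = 35.285/6.8 ≈ 5.189.

σ̂²_MAP = 5.189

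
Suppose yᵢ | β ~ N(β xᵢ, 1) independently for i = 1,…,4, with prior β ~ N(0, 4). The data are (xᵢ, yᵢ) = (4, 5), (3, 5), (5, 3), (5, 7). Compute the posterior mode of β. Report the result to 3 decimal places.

β̂_MAP = 1.130

log p(β | y) = −Σ(yᵢ − βxᵢ)²/(2·1) − β²/(2·4) + const.
Setting the derivative to zero: Σxᵢ(yᵢ − βxᵢ)/1 − β/4 = 0, so β = Σxᵢyᵢ / (Σxᵢ² + σ²/τ²).
Σxᵢyᵢ = 4·5 + 3·5 + 5·3 + 5·7 = 85; Σxᵢ² = 75; σ²/τ² = 0.25.
β̂_MAP = 85 / (75 + 0.25) = 85/75.25 ≈ 1.130.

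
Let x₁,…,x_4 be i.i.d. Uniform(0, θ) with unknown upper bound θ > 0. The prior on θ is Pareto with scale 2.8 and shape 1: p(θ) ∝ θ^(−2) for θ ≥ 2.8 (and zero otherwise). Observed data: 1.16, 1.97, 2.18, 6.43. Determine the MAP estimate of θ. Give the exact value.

The Uniform(0, θ) likelihood is θ^(−n) for θ ≥ max(xᵢ), zero otherwise. Here max(xᵢ) = 6.43.
Posterior ∝ θ^(−2) · θ^(−4) = θ^(−6) on θ ≥ max(2.8, 6.43) = 6.43.
This density is strictly decreasing in θ, so the posterior mode lies at the lower boundary of the support.

θ̂_MAP = 6.43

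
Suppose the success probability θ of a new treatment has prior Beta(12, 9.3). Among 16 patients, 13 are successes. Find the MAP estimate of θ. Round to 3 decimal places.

θ̂_MAP = 0.680

Prior: Beta(12, 9.3).
Data: 13 successes in 16 trials. The binomial likelihood contributes θ^13(1−θ)^3, so the posterior is Beta(12+13, 9.3+3) = Beta(25, 12.3).
For Beta(a, b) with a, b > 1 the mode is (a−1)/(a+b−2) = 24/35.3 ≈ 0.680.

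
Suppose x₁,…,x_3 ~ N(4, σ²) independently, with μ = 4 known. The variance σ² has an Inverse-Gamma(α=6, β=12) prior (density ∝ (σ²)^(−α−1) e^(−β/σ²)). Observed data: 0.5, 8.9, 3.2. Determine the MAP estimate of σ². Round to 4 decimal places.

σ̂²_MAP = 3.5824

Sum of squared deviations about the known mean: SS = (0.5−4)² + (8.9−4)² + (3.2−4)² = 36.9.
The Normal likelihood contributes (σ²)^(−n/2) exp(−SS/(2σ²)), so the posterior is Inverse-Gamma(α + n/2, β + SS/2) = Inverse-Gamma(7.5, 30.45).
The mode of Inverse-Gamma(a, b) is b/(a+1) = 30.45/8.5 ≈ 3.5824.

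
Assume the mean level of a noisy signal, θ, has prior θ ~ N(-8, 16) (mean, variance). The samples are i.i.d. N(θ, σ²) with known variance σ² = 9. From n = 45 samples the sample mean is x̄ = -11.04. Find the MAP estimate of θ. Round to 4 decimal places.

n = 45, x̄ = -11.04.
For a Normal prior and Normal likelihood with known variance, the posterior is Normal; its mode equals its mean, the precision-weighted average.
Prior precision 1/σ₀² = 1/16 = 0.0625; data precision n/σ² = 45/9 = 5.
θ̂ = (0.0625·(-8) + 5·(-11.04)) / (0.0625 + 5) = (-55.7)/5.0625 = -4456/405 ≈ -11.0025.

θ̂_MAP = -11.0025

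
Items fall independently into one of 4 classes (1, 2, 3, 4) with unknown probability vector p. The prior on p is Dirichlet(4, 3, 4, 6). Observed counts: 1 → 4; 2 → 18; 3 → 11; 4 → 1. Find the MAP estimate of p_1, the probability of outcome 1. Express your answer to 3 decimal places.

MAP estimate: 0.149

The posterior is Dirichlet(αᵢ + nᵢ) = Dirichlet(8, 21, 15, 7).
For a Dirichlet(a₁,…,a_K) with all aᵢ > 1, the mode has j-th component (aⱼ − 1)/(Σaᵢ − K).
Here Σaᵢ = 51 and K = 4, so p_1 = (8 − 1)/(51 − 4) = 7/47 ≈ 0.149.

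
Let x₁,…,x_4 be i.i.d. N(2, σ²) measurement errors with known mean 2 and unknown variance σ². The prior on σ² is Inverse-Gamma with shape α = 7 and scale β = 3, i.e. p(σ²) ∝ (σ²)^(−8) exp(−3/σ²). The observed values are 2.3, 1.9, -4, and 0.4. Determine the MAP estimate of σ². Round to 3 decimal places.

σ̂²_MAP = 2.233

Sum of squared deviations about the known mean: SS = (2.3−2)² + (1.9−2)² + (-4−2)² + (0.4−2)² = 38.66.
The Normal likelihood contributes (σ²)^(−n/2) exp(−SS/(2σ²)), so the posterior is Inverse-Gamma(α + n/2, β + SS/2) = Inverse-Gamma(9, 22.33).
The mode of Inverse-Gamma(a, b) is b/(a+1) = 22.33/10 ≈ 2.233.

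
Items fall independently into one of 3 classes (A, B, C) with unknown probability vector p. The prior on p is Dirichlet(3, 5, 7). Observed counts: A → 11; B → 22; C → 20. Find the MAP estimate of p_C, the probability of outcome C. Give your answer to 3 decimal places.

The posterior is Dirichlet(αᵢ + nᵢ) = Dirichlet(14, 27, 27).
For a Dirichlet(a₁,…,a_K) with all aᵢ > 1, the mode has j-th component (aⱼ − 1)/(Σaᵢ − K).
Here Σaᵢ = 68 and K = 3, so p_C = (27 − 1)/(68 − 3) = 26/65 ≈ 0.400.

MAP estimate of p_C = 0.400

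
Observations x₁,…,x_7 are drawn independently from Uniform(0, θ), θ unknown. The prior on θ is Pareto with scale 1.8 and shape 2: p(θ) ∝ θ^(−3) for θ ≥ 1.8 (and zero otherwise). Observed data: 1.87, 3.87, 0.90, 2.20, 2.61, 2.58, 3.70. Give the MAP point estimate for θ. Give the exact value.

θ̂_MAP = 3.87

The Uniform(0, θ) likelihood is θ^(−n) for θ ≥ max(xᵢ), zero otherwise. Here max(xᵢ) = 3.87.
Posterior ∝ θ^(−3) · θ^(−7) = θ^(−10) on θ ≥ max(1.8, 3.87) = 3.87.
This density is strictly decreasing in θ, so the posterior mode lies at the lower boundary of the support.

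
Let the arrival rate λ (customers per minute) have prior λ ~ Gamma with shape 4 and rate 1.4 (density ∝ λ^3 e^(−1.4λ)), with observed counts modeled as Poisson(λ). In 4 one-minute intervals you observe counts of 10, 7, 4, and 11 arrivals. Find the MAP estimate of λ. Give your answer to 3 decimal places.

Σxᵢ = 10+7+4+11 = 32, with n = 4.
Posterior ∝ λ^3e^(−1.4λ) · λ^32e^(−4λ) = λ^35e^(−5.4λ), i.e. Gamma(shape=36, rate=5.4).
The mode of a Gamma(a, b) with a ≥ 1 (shape–rate) is (a−1)/b = 35/5.4 ≈ 6.481.

λ̂_MAP = 6.481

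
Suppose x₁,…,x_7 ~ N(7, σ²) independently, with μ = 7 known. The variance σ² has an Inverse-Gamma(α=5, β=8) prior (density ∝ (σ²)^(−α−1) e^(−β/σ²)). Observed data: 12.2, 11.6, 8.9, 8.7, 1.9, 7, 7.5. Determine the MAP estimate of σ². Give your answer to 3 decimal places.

Sum of squared deviations about the known mean: SS = (12.2−7)² + (11.6−7)² + (8.9−7)² + (8.7−7)² + (1.9−7)² + (7−7)² + (7.5−7)² = 80.96.
The Normal likelihood contributes (σ²)^(−n/2) exp(−SS/(2σ²)), so the posterior is Inverse-Gamma(α + n/2, β + SS/2) = Inverse-Gamma(8.5, 48.48).
The mode of Inverse-Gamma(a, b) is b/(a+1) = 48.48/9.5 ≈ 5.103.

σ̂²_MAP = 5.103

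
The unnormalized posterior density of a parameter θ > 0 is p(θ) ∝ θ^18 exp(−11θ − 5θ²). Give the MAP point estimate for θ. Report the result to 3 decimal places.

θ̂_MAP = 0.900

ℓ'(θ) = 18/θ − 11 − 10θ. Setting this to zero and multiplying by θ: 10θ² + 11θ − 18 = 0.
θ = (−11 + √(11² + 4·10·18)) / (2·10) = (−11 + √841) / 20 = (−11 + 29)/20 = 9/10.
ℓ''(θ) = −18/θ² − 10 < 0, confirming a maximum.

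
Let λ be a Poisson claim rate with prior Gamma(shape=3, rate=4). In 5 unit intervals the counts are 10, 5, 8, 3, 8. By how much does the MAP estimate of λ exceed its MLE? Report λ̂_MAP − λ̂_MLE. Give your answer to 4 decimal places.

Σxᵢ = 34. Posterior is Gamma(37, 9); MAP = (37−1)/9 = 36/9 ≈ 4.00000.
MLE = x̄ = 34/5 ≈ 6.80000.
Difference = 36/9 − 34/5 = -14/5 ≈ -2.8000.

MAP − MLE = -2.8000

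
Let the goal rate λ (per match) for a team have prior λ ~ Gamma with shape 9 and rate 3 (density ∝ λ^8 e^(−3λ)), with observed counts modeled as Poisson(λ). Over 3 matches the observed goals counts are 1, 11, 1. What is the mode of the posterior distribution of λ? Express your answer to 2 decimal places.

λ̂_MAP = 3.50

Σxᵢ = 1+11+1 = 13, with n = 3.
Posterior ∝ λ^8e^(−3λ) · λ^13e^(−3λ) = λ^21e^(−6λ), i.e. Gamma(shape=22, rate=6).
The mode of a Gamma(a, b) with a ≥ 1 (shape–rate) is (a−1)/b = 21/6 ≈ 3.50.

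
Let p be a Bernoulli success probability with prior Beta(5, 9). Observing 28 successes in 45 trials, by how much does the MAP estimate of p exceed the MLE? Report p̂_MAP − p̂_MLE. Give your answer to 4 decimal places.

MAP − MLE = -0.0608

Posterior is Beta(33, 26); MAP = (33−1)/(59−2) = 32/57 ≈ 0.56140.
MLE ignores the prior: p̂_MLE = k/n = 28/45 ≈ 0.62222.
Difference = 32/57 − 28/45 = -52/855 ≈ -0.0608.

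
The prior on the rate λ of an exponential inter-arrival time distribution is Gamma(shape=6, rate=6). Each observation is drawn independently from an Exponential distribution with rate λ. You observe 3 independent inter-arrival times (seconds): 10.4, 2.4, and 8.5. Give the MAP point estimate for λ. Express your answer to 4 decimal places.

λ̂_MAP = 0.2930

The Exponential(rate=λ) likelihood is ∝ λ^n e^(−λΣtᵢ). Here n = 3 and Σtᵢ = 10.4 + 2.4 + 8.5 = 21.3.
Posterior ∝ λ^5e^(−6λ) · λ^3e^(−21.3λ) = λ^8e^(−27.3λ), i.e. Gamma(9, 27.3).
Mode = (a−1)/b = 8/27.3 ≈ 0.2930.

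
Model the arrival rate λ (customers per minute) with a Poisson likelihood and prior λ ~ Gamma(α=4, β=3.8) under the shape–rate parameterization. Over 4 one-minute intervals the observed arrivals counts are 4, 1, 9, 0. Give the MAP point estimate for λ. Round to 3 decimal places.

λ̂_MAP = 2.179

Σxᵢ = 4+1+9+0 = 14, with n = 4.
Posterior ∝ λ^3e^(−3.8λ) · λ^14e^(−4λ) = λ^17e^(−7.8λ), i.e. Gamma(shape=18, rate=7.8).
The mode of a Gamma(a, b) with a ≥ 1 (shape–rate) is (a−1)/b = 17/7.8 ≈ 2.179.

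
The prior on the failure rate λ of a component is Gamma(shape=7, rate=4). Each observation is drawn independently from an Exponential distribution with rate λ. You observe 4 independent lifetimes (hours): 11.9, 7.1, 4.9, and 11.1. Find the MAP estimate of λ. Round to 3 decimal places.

λ̂_MAP = 0.256

The Exponential(rate=λ) likelihood is ∝ λ^n e^(−λΣtᵢ). Here n = 4 and Σtᵢ = 11.9 + 7.1 + 4.9 + 11.1 = 35.
Posterior ∝ λ^6e^(−4λ) · λ^4e^(−35λ) = λ^10e^(−39λ), i.e. Gamma(11, 39).
Mode = (a−1)/b = 10/39 ≈ 0.256.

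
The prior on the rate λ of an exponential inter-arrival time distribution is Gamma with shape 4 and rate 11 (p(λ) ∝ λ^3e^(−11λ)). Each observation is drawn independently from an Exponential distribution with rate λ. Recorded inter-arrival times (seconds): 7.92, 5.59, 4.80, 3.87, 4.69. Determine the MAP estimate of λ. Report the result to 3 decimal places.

The Exponential(rate=λ) likelihood is ∝ λ^n e^(−λΣtᵢ). Here n = 5 and Σtᵢ = 7.92 + 5.59 + 4.80 + 3.87 + 4.69 = 26.87.
Posterior ∝ λ^3e^(−11λ) · λ^5e^(−26.87λ) = λ^8e^(−37.87λ), i.e. Gamma(9, 37.87).
Mode = (a−1)/b = 8/37.87 ≈ 0.211.

λ̂_MAP = 0.211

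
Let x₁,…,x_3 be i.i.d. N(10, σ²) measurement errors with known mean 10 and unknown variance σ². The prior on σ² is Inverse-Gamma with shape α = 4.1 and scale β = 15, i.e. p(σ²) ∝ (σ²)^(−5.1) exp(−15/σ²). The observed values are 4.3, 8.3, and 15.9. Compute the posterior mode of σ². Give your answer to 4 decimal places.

σ̂²_MAP = 7.5902

Sum of squared deviations about the known mean: SS = (4.3−10)² + (8.3−10)² + (15.9−10)² = 70.19.
The Normal likelihood contributes (σ²)^(−n/2) exp(−SS/(2σ²)), so the posterior is Inverse-Gamma(α + n/2, β + SS/2) = Inverse-Gamma(5.6, 50.095).
The mode of Inverse-Gamma(a, b) is b/(a+1) = 50.095/6.6 ≈ 7.5902.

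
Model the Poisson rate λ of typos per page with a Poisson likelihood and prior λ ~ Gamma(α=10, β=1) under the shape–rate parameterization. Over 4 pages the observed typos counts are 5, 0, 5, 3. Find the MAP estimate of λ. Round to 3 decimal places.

λ̂_MAP = 4.400

Σxᵢ = 5+0+5+3 = 13, with n = 4.
Posterior ∝ λ^9e^(−1λ) · λ^13e^(−4λ) = λ^22e^(−5λ), i.e. Gamma(shape=23, rate=5).
The mode of a Gamma(a, b) with a ≥ 1 (shape–rate) is (a−1)/b = 22/5 ≈ 4.400.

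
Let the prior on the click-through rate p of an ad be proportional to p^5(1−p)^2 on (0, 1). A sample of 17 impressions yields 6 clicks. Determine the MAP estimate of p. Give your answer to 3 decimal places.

p̂_MAP = 0.458

The prior density ∝ p^5(1−p)^2 is the kernel of Beta(6, 3).
Data: 6 successes in 17 trials. The binomial likelihood contributes p^6(1−p)^11, so the posterior is Beta(6+6, 3+11) = Beta(12, 14).
For Beta(a, b) with a, b > 1 the mode is (a−1)/(a+b−2) = 11/24 ≈ 0.458.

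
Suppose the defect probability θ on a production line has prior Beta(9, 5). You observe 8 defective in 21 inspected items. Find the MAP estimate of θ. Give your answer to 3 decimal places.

Prior: Beta(9, 5).
Data: 8 successes in 21 trials. The binomial likelihood contributes θ^8(1−θ)^13, so the posterior is Beta(9+8, 5+13) = Beta(17, 18).
For Beta(a, b) with a, b > 1 the mode is (a−1)/(a+b−2) = 16/33 ≈ 0.485.

θ̂_MAP = 0.485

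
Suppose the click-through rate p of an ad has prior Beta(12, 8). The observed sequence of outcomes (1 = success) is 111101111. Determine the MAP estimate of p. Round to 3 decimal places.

Prior: Beta(12, 8).
Data: 8 successes in 9 trials (from the sequence). The binomial likelihood contributes p^8(1−p)^1, so the posterior is Beta(12+8, 8+1) = Beta(20, 9).
For Beta(a, b) with a, b > 1 the mode is (a−1)/(a+b−2) = 19/27 ≈ 0.704.

p̂_MAP = 0.704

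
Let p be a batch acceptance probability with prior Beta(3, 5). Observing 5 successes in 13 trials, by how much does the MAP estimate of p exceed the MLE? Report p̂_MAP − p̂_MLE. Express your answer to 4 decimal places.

MAP − MLE = -0.0162

Posterior is Beta(8, 13); MAP = (8−1)/(21−2) = 7/19 ≈ 0.36842.
MLE ignores the prior: p̂_MLE = k/n = 5/13 ≈ 0.38462.
Difference = 7/19 − 5/13 = -4/247 ≈ -0.0162.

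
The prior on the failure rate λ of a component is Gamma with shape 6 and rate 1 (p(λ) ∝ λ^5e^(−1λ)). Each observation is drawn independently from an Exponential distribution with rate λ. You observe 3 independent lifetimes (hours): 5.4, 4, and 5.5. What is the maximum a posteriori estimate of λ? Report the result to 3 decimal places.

The Exponential(rate=λ) likelihood is ∝ λ^n e^(−λΣtᵢ). Here n = 3 and Σtᵢ = 5.4 + 4 + 5.5 = 14.9.
Posterior ∝ λ^5e^(−1λ) · λ^3e^(−14.9λ) = λ^8e^(−15.9λ), i.e. Gamma(9, 15.9).
Mode = (a−1)/b = 8/15.9 ≈ 0.503.

λ̂_MAP = 0.503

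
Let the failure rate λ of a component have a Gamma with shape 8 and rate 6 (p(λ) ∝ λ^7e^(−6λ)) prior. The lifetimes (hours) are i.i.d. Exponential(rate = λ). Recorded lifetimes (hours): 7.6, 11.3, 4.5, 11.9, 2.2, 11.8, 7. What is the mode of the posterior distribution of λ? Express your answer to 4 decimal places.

The Exponential(rate=λ) likelihood is ∝ λ^n e^(−λΣtᵢ). Here n = 7 and Σtᵢ = 7.6 + 11.3 + 4.5 + 11.9 + 2.2 + 11.8 + 7 = 56.3.
Posterior ∝ λ^7e^(−6λ) · λ^7e^(−56.3λ) = λ^14e^(−62.3λ), i.e. Gamma(15, 62.3).
Mode = (a−1)/b = 14/62.3 ≈ 0.2247.

λ̂_MAP = 0.2247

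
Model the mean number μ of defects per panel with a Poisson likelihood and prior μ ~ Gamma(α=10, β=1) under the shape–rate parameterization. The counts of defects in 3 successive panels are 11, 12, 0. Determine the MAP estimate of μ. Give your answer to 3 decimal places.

Σxᵢ = 11+12+0 = 23, with n = 3.
Posterior ∝ μ^9e^(−1μ) · μ^23e^(−3μ) = μ^32e^(−4μ), i.e. Gamma(shape=33, rate=4).
The mode of a Gamma(a, b) with a ≥ 1 (shape–rate) is (a−1)/b = 32/4 ≈ 8.000.

μ̂_MAP = 8.000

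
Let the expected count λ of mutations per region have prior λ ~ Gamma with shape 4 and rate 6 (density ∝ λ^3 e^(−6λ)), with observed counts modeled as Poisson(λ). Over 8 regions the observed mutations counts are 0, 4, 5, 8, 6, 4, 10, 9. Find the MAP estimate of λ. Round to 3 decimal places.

Σxᵢ = 0+4+5+8+6+4+10+9 = 46, with n = 8.
Posterior ∝ λ^3e^(−6λ) · λ^46e^(−8λ) = λ^49e^(−14λ), i.e. Gamma(shape=50, rate=14).
The mode of a Gamma(a, b) with a ≥ 1 (shape–rate) is (a−1)/b = 49/14 ≈ 3.500.

λ̂_MAP = 3.500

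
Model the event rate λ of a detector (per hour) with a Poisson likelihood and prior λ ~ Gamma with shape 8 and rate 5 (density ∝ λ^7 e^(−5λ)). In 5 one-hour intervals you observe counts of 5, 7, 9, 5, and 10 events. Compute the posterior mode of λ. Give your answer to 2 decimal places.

λ̂_MAP = 4.30

Σxᵢ = 5+7+9+5+10 = 36, with n = 5.
Posterior ∝ λ^7e^(−5λ) · λ^36e^(−5λ) = λ^43e^(−10λ), i.e. Gamma(shape=44, rate=10).
The mode of a Gamma(a, b) with a ≥ 1 (shape–rate) is (a−1)/b = 43/10 ≈ 4.30.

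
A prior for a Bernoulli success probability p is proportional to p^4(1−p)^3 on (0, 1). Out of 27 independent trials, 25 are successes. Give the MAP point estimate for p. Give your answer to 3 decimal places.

p̂_MAP = 0.853

The prior density ∝ p^4(1−p)^3 is the kernel of Beta(5, 4).
Data: 25 successes in 27 trials. The binomial likelihood contributes p^25(1−p)^2, so the posterior is Beta(5+25, 4+2) = Beta(30, 6).
For Beta(a, b) with a, b > 1 the mode is (a−1)/(a+b−2) = 29/34 ≈ 0.853.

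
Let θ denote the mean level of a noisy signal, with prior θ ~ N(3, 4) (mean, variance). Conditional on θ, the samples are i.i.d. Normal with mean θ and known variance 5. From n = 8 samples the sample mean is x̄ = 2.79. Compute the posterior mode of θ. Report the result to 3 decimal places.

θ̂_MAP = 2.818

n = 8, x̄ = 2.79.
For a Normal prior and Normal likelihood with known variance, the posterior is Normal; its mode equals its mean, the precision-weighted average.
Prior precision 1/σ₀² = 1/4 = 0.25; data precision n/σ² = 8/5 = 1.6.
θ̂ = (0.25·3 + 1.6·2.79) / (0.25 + 1.6) = 5.214/1.85 = 2607/925 ≈ 2.818.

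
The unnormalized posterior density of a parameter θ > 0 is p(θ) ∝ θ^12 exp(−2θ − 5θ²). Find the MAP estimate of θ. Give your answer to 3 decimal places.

ℓ'(θ) = 12/θ − 2 − 10θ. Setting this to zero and multiplying by θ: 10θ² + 2θ − 12 = 0.
θ = (−2 + √(2² + 4·10·12)) / (2·10) = (−2 + √484) / 20 = (−2 + 22)/20 = 1.
ℓ''(θ) = −12/θ² − 10 < 0, confirming a maximum.

θ̂_MAP = 1.000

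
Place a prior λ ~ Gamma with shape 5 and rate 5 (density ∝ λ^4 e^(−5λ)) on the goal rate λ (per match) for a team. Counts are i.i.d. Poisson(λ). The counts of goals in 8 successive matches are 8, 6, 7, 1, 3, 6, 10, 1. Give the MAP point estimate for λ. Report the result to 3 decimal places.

λ̂_MAP = 3.538

Σxᵢ = 8+6+7+1+3+6+10+1 = 42, with n = 8.
Posterior ∝ λ^4e^(−5λ) · λ^42e^(−8λ) = λ^46e^(−13λ), i.e. Gamma(shape=47, rate=13).
The mode of a Gamma(a, b) with a ≥ 1 (shape–rate) is (a−1)/b = 46/13 ≈ 3.538.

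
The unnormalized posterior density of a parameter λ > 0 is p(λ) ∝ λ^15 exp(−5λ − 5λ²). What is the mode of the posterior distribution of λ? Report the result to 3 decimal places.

λ̂_MAP = 1.000

ℓ'(λ) = 15/λ − 5 − 10λ. Setting this to zero and multiplying by λ: 10λ² + 5λ − 15 = 0.
λ = (−5 + √(5² + 4·10·15)) / (2·10) = (−5 + √625) / 20 = (−5 + 25)/20 = 1.
ℓ''(λ) = −15/λ² − 10 < 0, confirming a maximum.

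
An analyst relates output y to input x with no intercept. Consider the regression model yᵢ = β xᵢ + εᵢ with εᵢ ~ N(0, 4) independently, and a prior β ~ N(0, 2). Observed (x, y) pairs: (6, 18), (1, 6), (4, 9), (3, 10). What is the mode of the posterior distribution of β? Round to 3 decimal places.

log p(β | y) = −Σ(yᵢ − βxᵢ)²/(2·4) − β²/(2·2) + const.
Setting the derivative to zero: Σxᵢ(yᵢ − βxᵢ)/4 − β/2 = 0, so β = Σxᵢyᵢ / (Σxᵢ² + σ²/τ²).
Σxᵢyᵢ = 6·18 + 1·6 + 4·9 + 3·10 = 180; Σxᵢ² = 62; σ²/τ² = 2.
β̂_MAP = 180 / (62 + 2) = 180/64 ≈ 2.813.

β̂_MAP = 2.813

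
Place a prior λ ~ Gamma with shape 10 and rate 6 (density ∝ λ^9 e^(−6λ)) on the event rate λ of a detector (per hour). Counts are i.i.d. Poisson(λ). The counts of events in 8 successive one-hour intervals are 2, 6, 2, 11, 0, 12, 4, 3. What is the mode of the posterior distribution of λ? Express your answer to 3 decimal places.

λ̂_MAP = 3.500

Σxᵢ = 2+6+2+11+0+12+4+3 = 40, with n = 8.
Posterior ∝ λ^9e^(−6λ) · λ^40e^(−8λ) = λ^49e^(−14λ), i.e. Gamma(shape=50, rate=14).
The mode of a Gamma(a, b) with a ≥ 1 (shape–rate) is (a−1)/b = 49/14 ≈ 3.500.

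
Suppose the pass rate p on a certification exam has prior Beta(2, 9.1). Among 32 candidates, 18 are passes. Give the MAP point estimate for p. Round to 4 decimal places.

p̂_MAP = 0.4623

Prior: Beta(2, 9.1).
Data: 18 successes in 32 trials. The binomial likelihood contributes p^18(1−p)^14, so the posterior is Beta(2+18, 9.1+14) = Beta(20, 23.1).
For Beta(a, b) with a, b > 1 the mode is (a−1)/(a+b−2) = 19/41.1 ≈ 0.4623.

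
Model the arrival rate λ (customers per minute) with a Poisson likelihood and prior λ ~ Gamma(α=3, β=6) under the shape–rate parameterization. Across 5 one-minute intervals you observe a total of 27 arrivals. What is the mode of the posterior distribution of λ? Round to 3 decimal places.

Σxᵢ = 27, n = 5.
Posterior ∝ λ^2e^(−6λ) · λ^27e^(−5λ) = λ^29e^(−11λ), i.e. Gamma(shape=30, rate=11).
The mode of a Gamma(a, b) with a ≥ 1 (shape–rate) is (a−1)/b = 29/11 ≈ 2.636.

λ̂_MAP = 2.636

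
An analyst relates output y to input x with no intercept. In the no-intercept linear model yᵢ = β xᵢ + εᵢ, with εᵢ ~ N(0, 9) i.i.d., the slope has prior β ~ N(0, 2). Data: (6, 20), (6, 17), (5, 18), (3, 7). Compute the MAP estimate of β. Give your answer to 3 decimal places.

β̂_MAP = 3.014

log p(β | y) = −Σ(yᵢ − βxᵢ)²/(2·9) − β²/(2·2) + const.
Setting the derivative to zero: Σxᵢ(yᵢ − βxᵢ)/9 − β/2 = 0, so β = Σxᵢyᵢ / (Σxᵢ² + σ²/τ²).
Σxᵢyᵢ = 6·20 + 6·17 + 5·18 + 3·7 = 333; Σxᵢ² = 106; σ²/τ² = 4.5.
β̂_MAP = 333 / (106 + 4.5) = 333/110.5 ≈ 3.014.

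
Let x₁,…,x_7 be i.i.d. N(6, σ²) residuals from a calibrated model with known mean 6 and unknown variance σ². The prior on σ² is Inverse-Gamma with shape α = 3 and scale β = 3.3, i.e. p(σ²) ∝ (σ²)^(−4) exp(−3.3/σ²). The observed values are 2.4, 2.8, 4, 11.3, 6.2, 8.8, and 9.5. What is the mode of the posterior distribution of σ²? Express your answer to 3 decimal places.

σ̂²_MAP = 5.468

Sum of squared deviations about the known mean: SS = (2.4−6)² + (2.8−6)² + (4−6)² + (11.3−6)² + (6.2−6)² + (8.8−6)² + (9.5−6)² = 75.42.
The Normal likelihood contributes (σ²)^(−n/2) exp(−SS/(2σ²)), so the posterior is Inverse-Gamma(α + n/2, β + SS/2) = Inverse-Gamma(6.5, 41.01).
The mode of Inverse-Gamma(a, b) is b/(a+1) = 41.01/7.5 ≈ 5.468.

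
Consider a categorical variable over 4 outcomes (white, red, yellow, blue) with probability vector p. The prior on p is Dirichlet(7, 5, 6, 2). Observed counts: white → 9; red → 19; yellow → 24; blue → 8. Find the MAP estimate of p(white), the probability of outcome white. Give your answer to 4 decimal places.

The posterior is Dirichlet(αᵢ + nᵢ) = Dirichlet(16, 24, 30, 10).
For a Dirichlet(a₁,…,a_K) with all aᵢ > 1, the mode has j-th component (aⱼ − 1)/(Σaᵢ − K).
Here Σaᵢ = 80 and K = 4, so p(white) = (16 − 1)/(80 − 4) = 15/76 ≈ 0.1974.

MAP estimate of p(white) = 0.1974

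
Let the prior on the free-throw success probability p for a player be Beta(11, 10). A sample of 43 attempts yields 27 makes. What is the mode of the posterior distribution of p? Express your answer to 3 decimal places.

Prior: Beta(11, 10).
Data: 27 successes in 43 trials. The binomial likelihood contributes p^27(1−p)^16, so the posterior is Beta(11+27, 10+16) = Beta(38, 26).
For Beta(a, b) with a, b > 1 the mode is (a−1)/(a+b−2) = 37/62 ≈ 0.597.

p̂_MAP = 0.597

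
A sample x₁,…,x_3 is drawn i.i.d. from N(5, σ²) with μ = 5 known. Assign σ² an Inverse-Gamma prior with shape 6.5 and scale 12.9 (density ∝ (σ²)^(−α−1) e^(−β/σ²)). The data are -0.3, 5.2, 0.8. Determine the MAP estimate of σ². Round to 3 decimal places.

σ̂²_MAP = 3.976

Sum of squared deviations about the known mean: SS = (-0.3−5)² + (5.2−5)² + (0.8−5)² = 45.77.
The Normal likelihood contributes (σ²)^(−n/2) exp(−SS/(2σ²)), so the posterior is Inverse-Gamma(α + n/2, β + SS/2) = Inverse-Gamma(8, 35.785).
The mode of Inverse-Gamma(a, b) is b/(a+1) = 35.785/9 ≈ 3.976.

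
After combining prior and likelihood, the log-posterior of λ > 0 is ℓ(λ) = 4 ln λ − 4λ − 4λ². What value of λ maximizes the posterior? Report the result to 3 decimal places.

ℓ'(λ) = 4/λ − 4 − 8λ. Setting this to zero and multiplying by λ: 8λ² + 4λ − 4 = 0.
λ = (−4 + √(4² + 4·8·4)) / (2·8) = (−4 + √144) / 16 = (−4 + 12)/16 = 1/2.
ℓ''(λ) = −4/λ² − 8 < 0, confirming a maximum.

λ̂_MAP = 0.500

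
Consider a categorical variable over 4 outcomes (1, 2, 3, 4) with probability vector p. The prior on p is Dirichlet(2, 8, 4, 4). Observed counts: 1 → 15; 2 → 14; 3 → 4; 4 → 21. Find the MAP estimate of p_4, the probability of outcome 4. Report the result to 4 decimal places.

MAP estimate: 0.3529

The posterior is Dirichlet(αᵢ + nᵢ) = Dirichlet(17, 22, 8, 25).
For a Dirichlet(a₁,…,a_K) with all aᵢ > 1, the mode has j-th component (aⱼ − 1)/(Σaᵢ − K).
Here Σaᵢ = 72 and K = 4, so p_4 = (25 − 1)/(72 − 4) = 24/68 ≈ 0.3529.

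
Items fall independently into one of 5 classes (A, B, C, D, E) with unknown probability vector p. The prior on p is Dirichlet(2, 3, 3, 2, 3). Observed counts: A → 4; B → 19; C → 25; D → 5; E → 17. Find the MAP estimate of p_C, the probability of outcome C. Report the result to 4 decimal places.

The posterior is Dirichlet(αᵢ + nᵢ) = Dirichlet(6, 22, 28, 7, 20).
For a Dirichlet(a₁,…,a_K) with all aᵢ > 1, the mode has j-th component (aⱼ − 1)/(Σaᵢ − K).
Here Σaᵢ = 83 and K = 5, so p_C = (28 − 1)/(83 − 5) = 27/78 ≈ 0.3462.

MAP estimate of p_C = 0.3462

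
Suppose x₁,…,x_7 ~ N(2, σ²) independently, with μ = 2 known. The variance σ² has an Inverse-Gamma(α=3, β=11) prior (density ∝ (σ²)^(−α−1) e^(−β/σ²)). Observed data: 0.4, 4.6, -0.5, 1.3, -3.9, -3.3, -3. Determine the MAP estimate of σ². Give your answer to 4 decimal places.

σ̂²_MAP = 8.3973

Sum of squared deviations about the known mean: SS = (0.4−2)² + (4.6−2)² + (-0.5−2)² + (1.3−2)² + (-3.9−2)² + (-3.3−2)² + (-3−2)² = 103.96.
The Normal likelihood contributes (σ²)^(−n/2) exp(−SS/(2σ²)), so the posterior is Inverse-Gamma(α + n/2, β + SS/2) = Inverse-Gamma(6.5, 62.98).
The mode of Inverse-Gamma(a, b) is b/(a+1) = 62.98/7.5 ≈ 8.3973.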